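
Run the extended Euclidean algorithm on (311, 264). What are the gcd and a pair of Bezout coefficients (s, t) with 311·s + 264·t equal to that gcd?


Euclidean algorithm on (311, 264) — divide until remainder is 0:
  311 = 1 · 264 + 47
  264 = 5 · 47 + 29
  47 = 1 · 29 + 18
  29 = 1 · 18 + 11
  18 = 1 · 11 + 7
  11 = 1 · 7 + 4
  7 = 1 · 4 + 3
  4 = 1 · 3 + 1
  3 = 3 · 1 + 0
gcd(311, 264) = 1.
Track Bezout coefficients alongside the remainders: start with r₀ = 311 = a·1 + b·0 (s = 1, t = 0) and r₁ = 264 = a·0 + b·1 (s = 0, t = 1); each new remainder r_{k+1} = r_{k-1} − q_k·r_k inherits s_{k+1} = s_{k-1} − q_k·s_k, t_{k+1} = t_{k-1} − q_k·t_k, so r_k = a·s_k + b·t_k at every step:
  q = 1: r = 47, s = 1 − 1·0 = 1, t = 0 − 1·1 = -1  (check: 311·1 + 264·(-1) = 47)
  q = 5: r = 29, s = 0 − 5·1 = -5, t = 1 − 5·(-1) = 6  (check: 311·(-5) + 264·6 = 29)
  q = 1: r = 18, s = 1 − 1·(-5) = 6, t = -1 − 1·6 = -7  (check: 311·6 + 264·(-7) = 18)
  q = 1: r = 11, s = -5 − 1·6 = -11, t = 6 − 1·(-7) = 13  (check: 311·(-11) + 264·13 = 11)
  q = 1: r = 7, s = 6 − 1·(-11) = 17, t = -7 − 1·13 = -20  (check: 311·17 + 264·(-20) = 7)
  q = 1: r = 4, s = -11 − 1·17 = -28, t = 13 − 1·(-20) = 33  (check: 311·(-28) + 264·33 = 4)
  q = 1: r = 3, s = 17 − 1·(-28) = 45, t = -20 − 1·33 = -53  (check: 311·45 + 264·(-53) = 3)
  q = 1: r = 1, s = -28 − 1·45 = -73, t = 33 − 1·(-53) = 86  (check: 311·(-73) + 264·86 = 1)
The row with r = 1 (the gcd) gives the Bezout coefficients s = -73, t = 86.
Result: 311 · (-73) + 264 · (86) = 1.

gcd(311, 264) = 1; s = -73, t = 86 (check: 311·(-73) + 264·86 = 1).


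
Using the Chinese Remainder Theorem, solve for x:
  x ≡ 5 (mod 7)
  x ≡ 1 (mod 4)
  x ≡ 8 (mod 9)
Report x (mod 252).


Moduli 7, 4, 9 are pairwise coprime; by CRT there is a unique solution modulo M = 7 · 4 · 9 = 252.
Solve pairwise, accumulating the modulus:
  Start with x ≡ 5 (mod 7).
  Combine with x ≡ 1 (mod 4): since gcd(7, 4) = 1, we get a unique residue mod 28.
    Write x = 5 + 7·t and substitute into x ≡ 1 (mod 4): 7·t ≡ 1 − 5 = -4 (mod 4).
    Reduce coefficients mod 4: 3·t ≡ 0 (mod 4).
    The inverse of 3 mod 4 is 3 (since 3·3 = 9 = 2·4 + 1), so t ≡ 3·0 = 0 ≡ 0 (mod 4).
    Then x = 5 + 7·0 = 5, valid modulo lcm(7, 4) = 28: x ≡ 5 (mod 28).
  Combine with x ≡ 8 (mod 9): since gcd(28, 9) = 1, we get a unique residue mod 252.
    Write x = 5 + 28·t and substitute into x ≡ 8 (mod 9): 28·t ≡ 8 − 5 = 3 (mod 9).
    Reduce coefficients mod 9: 1·t ≡ 3 (mod 9).
    So t ≡ 3 (mod 9).
    Then x = 5 + 28·3 = 89, valid modulo lcm(28, 9) = 252: x ≡ 89 (mod 252).
Verify: 89 mod 7 = 5 ✓, 89 mod 4 = 1 ✓, 89 mod 9 = 8 ✓.

x ≡ 89 (mod 252).


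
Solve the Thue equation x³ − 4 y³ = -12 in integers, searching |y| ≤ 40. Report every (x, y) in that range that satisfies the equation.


The equation is x³ - 4y³ = -12. For fixed y, x³ = 4·y³ − 12, so a solution requires the RHS to be a perfect cube.
Strategy: iterate y from -40 to 40, compute RHS = 4·y³ − 12, and check whether it is a (positive or negative) perfect cube.
Check small values of y:
  y = 0: RHS = -12 is not a perfect cube.
  y = 1: RHS = -8 = (-2)³ ⇒ x = -2 works.
  y = -1: RHS = -16 is not a perfect cube.
  y = 2: RHS = 20 is not a perfect cube.
  y = -2: RHS = -44 is not a perfect cube.
  y = 3: RHS = 96 is not a perfect cube.
  y = -3: RHS = -120 is not a perfect cube.
Continuing, at y = -5: RHS = -512 = (-8)³ ⇒ x = -8 works.
Searching the remaining y in |y| ≤ 40 finds no further solutions.
Collected solutions: (-2, 1), (-8, -5).

Solutions (with |y| ≤ 40): (-2, 1), (-8, -5).


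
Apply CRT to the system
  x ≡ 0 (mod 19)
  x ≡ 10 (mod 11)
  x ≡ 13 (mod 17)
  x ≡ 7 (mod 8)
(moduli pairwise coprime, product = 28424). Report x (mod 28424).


Product of moduli M = 19 · 11 · 17 · 8 = 28424.
Merge one congruence at a time:
  Start: x ≡ 0 (mod 19).
  Combine with x ≡ 10 (mod 11); new modulus lcm = 209.
    Write x = 0 + 19·t and substitute into x ≡ 10 (mod 11): 19·t ≡ 10 − 0 = 10 (mod 11).
    Reduce coefficients mod 11: 8·t ≡ 10 (mod 11).
    The inverse of 8 mod 11 is 7 (since 8·7 = 56 = 5·11 + 1), so t ≡ 7·10 = 70 ≡ 4 (mod 11).
    Then x = 0 + 19·4 = 76, valid modulo lcm(19, 11) = 209: x ≡ 76 (mod 209).
  Combine with x ≡ 13 (mod 17); new modulus lcm = 3553.
    Write x = 76 + 209·t and substitute into x ≡ 13 (mod 17): 209·t ≡ 13 − 76 = -63 (mod 17).
    Reduce coefficients mod 17: 5·t ≡ 5 (mod 17).
    The inverse of 5 mod 17 is 7 (since 5·7 = 35 = 2·17 + 1), so t ≡ 7·5 = 35 ≡ 1 (mod 17).
    Then x = 76 + 209·1 = 285, valid modulo lcm(209, 17) = 3553: x ≡ 285 (mod 3553).
  Combine with x ≡ 7 (mod 8); new modulus lcm = 28424.
    Write x = 285 + 3553·t and substitute into x ≡ 7 (mod 8): 3553·t ≡ 7 − 285 = -278 (mod 8).
    Reduce coefficients mod 8: 1·t ≡ 2 (mod 8).
    So t ≡ 2 (mod 8).
    Then x = 285 + 3553·2 = 7391, valid modulo lcm(3553, 8) = 28424: x ≡ 7391 (mod 28424).
Verify against each original: 7391 mod 19 = 0, 7391 mod 11 = 10, 7391 mod 17 = 13, 7391 mod 8 = 7.

x ≡ 7391 (mod 28424).


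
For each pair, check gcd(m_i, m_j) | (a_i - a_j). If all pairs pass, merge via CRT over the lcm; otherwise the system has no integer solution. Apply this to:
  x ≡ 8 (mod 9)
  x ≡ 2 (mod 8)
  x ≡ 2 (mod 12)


Moduli 9, 8, 12 are not pairwise coprime, so CRT works modulo lcm(m_i) when all pairwise compatibility conditions hold.
Pairwise compatibility: gcd(m_i, m_j) must divide a_i - a_j for every pair.
Merge one congruence at a time:
  Start: x ≡ 8 (mod 9).
  Combine with x ≡ 2 (mod 8): gcd(9, 8) = 1; 2 - 8 = -6, which IS divisible by 1, so compatible.
    Write x = 8 + 9·t and substitute into x ≡ 2 (mod 8): 9·t ≡ 2 − 8 = -6 (mod 8).
    Reduce coefficients mod 8: 1·t ≡ 2 (mod 8).
    So t ≡ 2 (mod 8).
    Then x = 8 + 9·2 = 26, valid modulo lcm(9, 8) = 72: x ≡ 26 (mod 72).
  Combine with x ≡ 2 (mod 12): gcd(72, 12) = 12; 2 - 26 = -24, which IS divisible by 12, so compatible.
    Write x = 26 + 72·t and substitute into x ≡ 2 (mod 12): 72·t ≡ 2 − 26 = -24 (mod 12).
    Divide the congruence (and modulus) by g = 12: 6·t ≡ -2 (mod 1).
    Modulo 1 every t works; take t = 0.
    Then x = 26 + 72·0 = 26, valid modulo lcm(72, 12) = 72: x ≡ 26 (mod 72).
Verify: 26 mod 9 = 8, 26 mod 8 = 2, 26 mod 12 = 2.

x ≡ 26 (mod 72).


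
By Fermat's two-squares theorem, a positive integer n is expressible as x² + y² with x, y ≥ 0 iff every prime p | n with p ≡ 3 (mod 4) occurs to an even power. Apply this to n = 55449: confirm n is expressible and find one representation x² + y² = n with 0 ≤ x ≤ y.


Step 1: Factor n = 55449 = 3^2 · 61 · 101.
Step 2: Check the mod-4 condition on each prime factor: 3 ≡ 3 (mod 4), exponent 2 (must be even); 61 ≡ 1 (mod 4), exponent 1; 101 ≡ 1 (mod 4), exponent 1.
All primes ≡ 3 (mod 4) appear to even exponent (or don't appear), so by the two-squares theorem n IS expressible as a sum of two squares.
Step 3: Build a representation. Group n = k² · m with k = 3 and m = 61 · 101 = 6161 (a product of primes ≡ 1 (mod 4)); a representation of m scales to one of n via (k·x)² + (k·y)² = k²(x² + y²). Each prime p ≡ 1 (mod 4) is itself a sum of two squares; find a² by testing p − a² for a perfect square:
  61: 61 − 1² = 60, 61 − 2² = 57, 61 − 3² = 52, 61 − 4² = 45, 61 − 5² = 36 = 6² ⇒ 61 = 5² + 6².
  101: 101 − 1² = 100 = 10² ⇒ 101 = 1² + 10².
  Combine using the Brahmagupta–Fibonacci identity (a² + b²)(c² + d²) = (ac − bd)² + (ad + bc)² = (ac + bd)² + (ad − bc)²:
  61 · 101 = 6161: from (5² + 6²)(1² + 10²), take (5·1 − 6·10, 5·10 + 6·1) = (5 − 60, 50 + 6) = (-55, 56); dropping signs (only squares matter) gives (55, 56); check 55² + 56² = 3025 + 3136 = 6161 ✓.
  Scale by k = 3: (3·55, 3·56) = (165, 168).
Step 4: Order so x ≤ y and verify: 165² + 168² = 27225 + 28224 = 55449 = n. ✓

n = 55449 = 165² + 168² (one valid representation with x ≤ y).


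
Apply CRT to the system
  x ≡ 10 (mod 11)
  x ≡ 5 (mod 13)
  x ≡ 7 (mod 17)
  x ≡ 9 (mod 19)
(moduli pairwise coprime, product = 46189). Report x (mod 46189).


Product of moduli M = 11 · 13 · 17 · 19 = 46189.
Merge one congruence at a time:
  Start: x ≡ 10 (mod 11).
  Combine with x ≡ 5 (mod 13); new modulus lcm = 143.
    Write x = 10 + 11·t and substitute into x ≡ 5 (mod 13): 11·t ≡ 5 − 10 = -5 (mod 13).
    Reduce coefficients mod 13: 11·t ≡ 8 (mod 13).
    The inverse of 11 mod 13 is 6 (since 11·6 = 66 = 5·13 + 1), so t ≡ 6·8 = 48 ≡ 9 (mod 13).
    Then x = 10 + 11·9 = 109, valid modulo lcm(11, 13) = 143: x ≡ 109 (mod 143).
  Combine with x ≡ 7 (mod 17); new modulus lcm = 2431.
    Write x = 109 + 143·t and substitute into x ≡ 7 (mod 17): 143·t ≡ 7 − 109 = -102 (mod 17).
    Reduce coefficients mod 17: 7·t ≡ 0 (mod 17).
    The inverse of 7 mod 17 is 5 (since 7·5 = 35 = 2·17 + 1), so t ≡ 5·0 = 0 ≡ 0 (mod 17).
    Then x = 109 + 143·0 = 109, valid modulo lcm(143, 17) = 2431: x ≡ 109 (mod 2431).
  Combine with x ≡ 9 (mod 19); new modulus lcm = 46189.
    Write x = 109 + 2431·t and substitute into x ≡ 9 (mod 19): 2431·t ≡ 9 − 109 = -100 (mod 19).
    Reduce coefficients mod 19: 18·t ≡ 14 (mod 19).
    The inverse of 18 mod 19 is 18 (since 18·18 = 324 = 17·19 + 1), so t ≡ 18·14 = 252 ≡ 5 (mod 19).
    Then x = 109 + 2431·5 = 12264, valid modulo lcm(2431, 19) = 46189: x ≡ 12264 (mod 46189).
Verify against each original: 12264 mod 11 = 10, 12264 mod 13 = 5, 12264 mod 17 = 7, 12264 mod 19 = 9.

x ≡ 12264 (mod 46189).


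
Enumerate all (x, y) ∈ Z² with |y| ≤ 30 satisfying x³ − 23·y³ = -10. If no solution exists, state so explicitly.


The equation is x³ - 23y³ = -10. For fixed y, x³ = 23·y³ − 10, so a solution requires the RHS to be a perfect cube.
Strategy: iterate y from -30 to 30, compute RHS = 23·y³ − 10, and check whether it is a (positive or negative) perfect cube.
Check small values of y:
  y = 0: RHS = -10 is not a perfect cube.
  y = 1: RHS = 13 is not a perfect cube.
  y = -1: RHS = -33 is not a perfect cube.
  y = 2: RHS = 174 is not a perfect cube.
  y = -2: RHS = -194 is not a perfect cube.
  y = 3: RHS = 611 is not a perfect cube.
  y = -3: RHS = -631 is not a perfect cube.
Continuing the search up to |y| = 30 finds no solutions either.
No (x, y) in the scanned range satisfies the equation.

No integer solutions with |y| ≤ 30.


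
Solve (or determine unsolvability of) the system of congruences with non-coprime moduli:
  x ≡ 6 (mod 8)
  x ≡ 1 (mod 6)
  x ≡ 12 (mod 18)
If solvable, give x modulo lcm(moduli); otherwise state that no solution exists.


Moduli 8, 6, 18 are not pairwise coprime, so CRT works modulo lcm(m_i) when all pairwise compatibility conditions hold.
Pairwise compatibility: gcd(m_i, m_j) must divide a_i - a_j for every pair.
Merge one congruence at a time:
  Start: x ≡ 6 (mod 8).
  Combine with x ≡ 1 (mod 6): gcd(8, 6) = 2, and 1 - 6 = -5 is NOT divisible by 2.
    ⇒ system is inconsistent (no integer solution).

No solution (the system is inconsistent).


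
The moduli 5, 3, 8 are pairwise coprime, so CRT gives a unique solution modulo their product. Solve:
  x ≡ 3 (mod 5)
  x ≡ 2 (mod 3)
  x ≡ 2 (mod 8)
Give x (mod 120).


Moduli 5, 3, 8 are pairwise coprime; by CRT there is a unique solution modulo M = 5 · 3 · 8 = 120.
Solve pairwise, accumulating the modulus:
  Start with x ≡ 3 (mod 5).
  Combine with x ≡ 2 (mod 3): since gcd(5, 3) = 1, we get a unique residue mod 15.
    Write x = 3 + 5·t and substitute into x ≡ 2 (mod 3): 5·t ≡ 2 − 3 = -1 (mod 3).
    Reduce coefficients mod 3: 2·t ≡ 2 (mod 3).
    The inverse of 2 mod 3 is 2 (since 2·2 = 4 = 1·3 + 1), so t ≡ 2·2 = 4 ≡ 1 (mod 3).
    Then x = 3 + 5·1 = 8, valid modulo lcm(5, 3) = 15: x ≡ 8 (mod 15).
  Combine with x ≡ 2 (mod 8): since gcd(15, 8) = 1, we get a unique residue mod 120.
    Write x = 8 + 15·t and substitute into x ≡ 2 (mod 8): 15·t ≡ 2 − 8 = -6 (mod 8).
    Reduce coefficients mod 8: 7·t ≡ 2 (mod 8).
    The inverse of 7 mod 8 is 7 (since 7·7 = 49 = 6·8 + 1), so t ≡ 7·2 = 14 ≡ 6 (mod 8).
    Then x = 8 + 15·6 = 98, valid modulo lcm(15, 8) = 120: x ≡ 98 (mod 120).
Verify: 98 mod 5 = 3 ✓, 98 mod 3 = 2 ✓, 98 mod 8 = 2 ✓.

x ≡ 98 (mod 120).


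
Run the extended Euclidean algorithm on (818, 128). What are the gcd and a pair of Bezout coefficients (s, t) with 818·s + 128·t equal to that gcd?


Euclidean algorithm on (818, 128) — divide until remainder is 0:
  818 = 6 · 128 + 50
  128 = 2 · 50 + 28
  50 = 1 · 28 + 22
  28 = 1 · 22 + 6
  22 = 3 · 6 + 4
  6 = 1 · 4 + 2
  4 = 2 · 2 + 0
gcd(818, 128) = 2.
Track Bezout coefficients alongside the remainders: start with r₀ = 818 = a·1 + b·0 (s = 1, t = 0) and r₁ = 128 = a·0 + b·1 (s = 0, t = 1); each new remainder r_{k+1} = r_{k-1} − q_k·r_k inherits s_{k+1} = s_{k-1} − q_k·s_k, t_{k+1} = t_{k-1} − q_k·t_k, so r_k = a·s_k + b·t_k at every step:
  q = 6: r = 50, s = 1 − 6·0 = 1, t = 0 − 6·1 = -6  (check: 818·1 + 128·(-6) = 50)
  q = 2: r = 28, s = 0 − 2·1 = -2, t = 1 − 2·(-6) = 13  (check: 818·(-2) + 128·13 = 28)
  q = 1: r = 22, s = 1 − 1·(-2) = 3, t = -6 − 1·13 = -19  (check: 818·3 + 128·(-19) = 22)
  q = 1: r = 6, s = -2 − 1·3 = -5, t = 13 − 1·(-19) = 32  (check: 818·(-5) + 128·32 = 6)
  q = 3: r = 4, s = 3 − 3·(-5) = 18, t = -19 − 3·32 = -115  (check: 818·18 + 128·(-115) = 4)
  q = 1: r = 2, s = -5 − 1·18 = -23, t = 32 − 1·(-115) = 147  (check: 818·(-23) + 128·147 = 2)
The row with r = 2 (the gcd) gives the Bezout coefficients s = -23, t = 147.
Result: 818 · (-23) + 128 · (147) = 2.

gcd(818, 128) = 2; s = -23, t = 147 (check: 818·(-23) + 128·147 = 2).


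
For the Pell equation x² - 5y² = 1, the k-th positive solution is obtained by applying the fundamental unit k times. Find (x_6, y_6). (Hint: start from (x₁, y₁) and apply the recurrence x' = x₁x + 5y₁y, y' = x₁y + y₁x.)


Step 1: Find the fundamental solution (x₁, y₁) of x² - 5y² = 1.
  Expand √5 as a continued fraction. a₀ = ⌊√5⌋ = 2; iterate m_{k+1} = d_k·a_k − m_k, d_{k+1} = (5 − m_{k+1}²)/d_k, a_{k+1} = ⌊(a₀ + m_{k+1})/d_{k+1}⌋ (starting m₀ = 0, d₀ = 1), with convergents p_k = a_k·p_{k-1} + p_{k-2}, q_k = a_k·q_{k-1} + q_{k-2} (p₋₁ = 1, q₋₁ = 0):
  k = 0: a₀ = 2; p₀/q₀ = 2/1; p₀² − 5·q₀² = 4 − 5 = -1.
  k = 1: m = 2, d = 1, a = ⌊(2 + 2)/1⌋ = 4; p/q = (4·2 + 1)/(4·1 + 0) = 9/4; p² − 5·q² = 81 − 80 = 1.
  The first convergent with p² − 5·q² = 1 gives the fundamental solution (x₁, y₁) = (9, 4).
Step 2: Apply the recurrence (x_{n+1}, y_{n+1}) = (x₁x_n + 5y₁y_n, x₁y_n + y₁x_n) repeatedly.
  From (x_1, y_1) = (9, 4): x_2 = 9·9 + 5·4·4 = 161; y_2 = 9·4 + 4·9 = 72.
  From (x_2, y_2) = (161, 72): x_3 = 9·161 + 5·4·72 = 2889; y_3 = 9·72 + 4·161 = 1292.
  From (x_3, y_3) = (2889, 1292): x_4 = 9·2889 + 5·4·1292 = 51841; y_4 = 9·1292 + 4·2889 = 23184.
  From (x_4, y_4) = (51841, 23184): x_5 = 9·51841 + 5·4·23184 = 930249; y_5 = 9·23184 + 4·51841 = 416020.
  From (x_5, y_5) = (930249, 416020): x_6 = 9·930249 + 5·4·416020 = 16692641; y_6 = 9·416020 + 4·930249 = 7465176.
Step 3: Verify x_6² - 5·y_6² = 278644263554881 - 278644263554880 = 1 (should be 1). ✓

(x_1, y_1) = (9, 4); (x_6, y_6) = (16692641, 7465176).


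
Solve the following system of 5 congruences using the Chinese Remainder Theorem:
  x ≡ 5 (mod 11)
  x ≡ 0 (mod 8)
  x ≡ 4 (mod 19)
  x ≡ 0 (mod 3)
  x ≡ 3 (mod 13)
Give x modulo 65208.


Product of moduli M = 11 · 8 · 19 · 3 · 13 = 65208.
Merge one congruence at a time:
  Start: x ≡ 5 (mod 11).
  Combine with x ≡ 0 (mod 8); new modulus lcm = 88.
    Write x = 5 + 11·t and substitute into x ≡ 0 (mod 8): 11·t ≡ 0 − 5 = -5 (mod 8).
    Reduce coefficients mod 8: 3·t ≡ 3 (mod 8).
    The inverse of 3 mod 8 is 3 (since 3·3 = 9 = 1·8 + 1), so t ≡ 3·3 = 9 ≡ 1 (mod 8).
    Then x = 5 + 11·1 = 16, valid modulo lcm(11, 8) = 88: x ≡ 16 (mod 88).
  Combine with x ≡ 4 (mod 19); new modulus lcm = 1672.
    Write x = 16 + 88·t and substitute into x ≡ 4 (mod 19): 88·t ≡ 4 − 16 = -12 (mod 19).
    Reduce coefficients mod 19: 12·t ≡ 7 (mod 19).
    The inverse of 12 mod 19 is 8 (since 12·8 = 96 = 5·19 + 1), so t ≡ 8·7 = 56 ≡ 18 (mod 19).
    Then x = 16 + 88·18 = 1600, valid modulo lcm(88, 19) = 1672: x ≡ 1600 (mod 1672).
  Combine with x ≡ 0 (mod 3); new modulus lcm = 5016.
    Write x = 1600 + 1672·t and substitute into x ≡ 0 (mod 3): 1672·t ≡ 0 − 1600 = -1600 (mod 3).
    Reduce coefficients mod 3: 1·t ≡ 2 (mod 3).
    So t ≡ 2 (mod 3).
    Then x = 1600 + 1672·2 = 4944, valid modulo lcm(1672, 3) = 5016: x ≡ 4944 (mod 5016).
  Combine with x ≡ 3 (mod 13); new modulus lcm = 65208.
    Write x = 4944 + 5016·t and substitute into x ≡ 3 (mod 13): 5016·t ≡ 3 − 4944 = -4941 (mod 13).
    Reduce coefficients mod 13: 11·t ≡ 12 (mod 13).
    The inverse of 11 mod 13 is 6 (since 11·6 = 66 = 5·13 + 1), so t ≡ 6·12 = 72 ≡ 7 (mod 13).
    Then x = 4944 + 5016·7 = 40056, valid modulo lcm(5016, 13) = 65208: x ≡ 40056 (mod 65208).
Verify against each original: 40056 mod 11 = 5, 40056 mod 8 = 0, 40056 mod 19 = 4, 40056 mod 3 = 0, 40056 mod 13 = 3.

x ≡ 40056 (mod 65208).


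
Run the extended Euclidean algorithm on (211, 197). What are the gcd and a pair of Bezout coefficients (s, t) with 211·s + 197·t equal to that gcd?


Euclidean algorithm on (211, 197) — divide until remainder is 0:
  211 = 1 · 197 + 14
  197 = 14 · 14 + 1
  14 = 14 · 1 + 0
gcd(211, 197) = 1.
Track Bezout coefficients alongside the remainders: start with r₀ = 211 = a·1 + b·0 (s = 1, t = 0) and r₁ = 197 = a·0 + b·1 (s = 0, t = 1); each new remainder r_{k+1} = r_{k-1} − q_k·r_k inherits s_{k+1} = s_{k-1} − q_k·s_k, t_{k+1} = t_{k-1} − q_k·t_k, so r_k = a·s_k + b·t_k at every step:
  q = 1: r = 14, s = 1 − 1·0 = 1, t = 0 − 1·1 = -1  (check: 211·1 + 197·(-1) = 14)
  q = 14: r = 1, s = 0 − 14·1 = -14, t = 1 − 14·(-1) = 15  (check: 211·(-14) + 197·15 = 1)
The row with r = 1 (the gcd) gives the Bezout coefficients s = -14, t = 15.
Result: 211 · (-14) + 197 · (15) = 1.

gcd(211, 197) = 1; s = -14, t = 15 (check: 211·(-14) + 197·15 = 1).


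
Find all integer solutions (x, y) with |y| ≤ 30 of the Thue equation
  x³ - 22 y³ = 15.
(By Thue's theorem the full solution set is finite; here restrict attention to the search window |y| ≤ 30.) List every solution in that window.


The equation is x³ - 22y³ = 15. For fixed y, x³ = 22·y³ + 15, so a solution requires the RHS to be a perfect cube.
Strategy: iterate y from -30 to 30, compute RHS = 22·y³ + 15, and check whether it is a (positive or negative) perfect cube.
Check small values of y:
  y = 0: RHS = 15 is not a perfect cube.
  y = 1: RHS = 37 is not a perfect cube.
  y = -1: RHS = -7 is not a perfect cube.
  y = 2: RHS = 191 is not a perfect cube.
  y = -2: RHS = -161 is not a perfect cube.
  y = 3: RHS = 609 is not a perfect cube.
  y = -3: RHS = -579 is not a perfect cube.
Continuing the search up to |y| = 30 finds no solutions either.
No (x, y) in the scanned range satisfies the equation.

No integer solutions with |y| ≤ 30.


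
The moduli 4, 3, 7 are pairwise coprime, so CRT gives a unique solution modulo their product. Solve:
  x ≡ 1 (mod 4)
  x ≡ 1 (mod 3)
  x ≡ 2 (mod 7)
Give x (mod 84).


Moduli 4, 3, 7 are pairwise coprime; by CRT there is a unique solution modulo M = 4 · 3 · 7 = 84.
Solve pairwise, accumulating the modulus:
  Start with x ≡ 1 (mod 4).
  Combine with x ≡ 1 (mod 3): since gcd(4, 3) = 1, we get a unique residue mod 12.
    Write x = 1 + 4·t and substitute into x ≡ 1 (mod 3): 4·t ≡ 1 − 1 = 0 (mod 3).
    Reduce coefficients mod 3: 1·t ≡ 0 (mod 3).
    So t ≡ 0 (mod 3).
    Then x = 1 + 4·0 = 1, valid modulo lcm(4, 3) = 12: x ≡ 1 (mod 12).
  Combine with x ≡ 2 (mod 7): since gcd(12, 7) = 1, we get a unique residue mod 84.
    Write x = 1 + 12·t and substitute into x ≡ 2 (mod 7): 12·t ≡ 2 − 1 = 1 (mod 7).
    Reduce coefficients mod 7: 5·t ≡ 1 (mod 7).
    The inverse of 5 mod 7 is 3 (since 5·3 = 15 = 2·7 + 1), so t ≡ 3·1 = 3 ≡ 3 (mod 7).
    Then x = 1 + 12·3 = 37, valid modulo lcm(12, 7) = 84: x ≡ 37 (mod 84).
Verify: 37 mod 4 = 1 ✓, 37 mod 3 = 1 ✓, 37 mod 7 = 2 ✓.

x ≡ 37 (mod 84).


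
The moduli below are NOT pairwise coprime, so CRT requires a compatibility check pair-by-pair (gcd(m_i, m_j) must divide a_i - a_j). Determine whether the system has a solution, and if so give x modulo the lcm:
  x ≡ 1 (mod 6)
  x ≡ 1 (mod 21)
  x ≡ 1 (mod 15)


Moduli 6, 21, 15 are not pairwise coprime, so CRT works modulo lcm(m_i) when all pairwise compatibility conditions hold.
Pairwise compatibility: gcd(m_i, m_j) must divide a_i - a_j for every pair.
Merge one congruence at a time:
  Start: x ≡ 1 (mod 6).
  Combine with x ≡ 1 (mod 21): gcd(6, 21) = 3; 1 - 1 = 0, which IS divisible by 3, so compatible.
    Write x = 1 + 6·t and substitute into x ≡ 1 (mod 21): 6·t ≡ 1 − 1 = 0 (mod 21).
    Divide the congruence (and modulus) by g = 3: 2·t ≡ 0 (mod 7).
    The inverse of 2 mod 7 is 4 (since 2·4 = 8 = 1·7 + 1), so t ≡ 4·0 = 0 ≡ 0 (mod 7).
    Then x = 1 + 6·0 = 1, valid modulo lcm(6, 21) = 42: x ≡ 1 (mod 42).
  Combine with x ≡ 1 (mod 15): gcd(42, 15) = 3; 1 - 1 = 0, which IS divisible by 3, so compatible.
    Write x = 1 + 42·t and substitute into x ≡ 1 (mod 15): 42·t ≡ 1 − 1 = 0 (mod 15).
    Divide the congruence (and modulus) by g = 3: 14·t ≡ 0 (mod 5).
    Reduce coefficients mod 5: 4·t ≡ 0 (mod 5).
    The inverse of 4 mod 5 is 4 (since 4·4 = 16 = 3·5 + 1), so t ≡ 4·0 = 0 ≡ 0 (mod 5).
    Then x = 1 + 42·0 = 1, valid modulo lcm(42, 15) = 210: x ≡ 1 (mod 210).
Verify: 1 mod 6 = 1, 1 mod 21 = 1, 1 mod 15 = 1.

x ≡ 1 (mod 210).


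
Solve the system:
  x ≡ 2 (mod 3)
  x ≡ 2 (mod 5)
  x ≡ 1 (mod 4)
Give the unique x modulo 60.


Moduli 3, 5, 4 are pairwise coprime; by CRT there is a unique solution modulo M = 3 · 5 · 4 = 60.
Solve pairwise, accumulating the modulus:
  Start with x ≡ 2 (mod 3).
  Combine with x ≡ 2 (mod 5): since gcd(3, 5) = 1, we get a unique residue mod 15.
    Write x = 2 + 3·t and substitute into x ≡ 2 (mod 5): 3·t ≡ 2 − 2 = 0 (mod 5).
    The inverse of 3 mod 5 is 2 (since 3·2 = 6 = 1·5 + 1), so t ≡ 2·0 = 0 ≡ 0 (mod 5).
    Then x = 2 + 3·0 = 2, valid modulo lcm(3, 5) = 15: x ≡ 2 (mod 15).
  Combine with x ≡ 1 (mod 4): since gcd(15, 4) = 1, we get a unique residue mod 60.
    Write x = 2 + 15·t and substitute into x ≡ 1 (mod 4): 15·t ≡ 1 − 2 = -1 (mod 4).
    Reduce coefficients mod 4: 3·t ≡ 3 (mod 4).
    The inverse of 3 mod 4 is 3 (since 3·3 = 9 = 2·4 + 1), so t ≡ 3·3 = 9 ≡ 1 (mod 4).
    Then x = 2 + 15·1 = 17, valid modulo lcm(15, 4) = 60: x ≡ 17 (mod 60).
Verify: 17 mod 3 = 2 ✓, 17 mod 5 = 2 ✓, 17 mod 4 = 1 ✓.

x ≡ 17 (mod 60).


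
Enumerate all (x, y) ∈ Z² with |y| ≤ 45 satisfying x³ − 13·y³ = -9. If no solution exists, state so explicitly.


The equation is x³ - 13y³ = -9. For fixed y, x³ = 13·y³ − 9, so a solution requires the RHS to be a perfect cube.
Strategy: iterate y from -45 to 45, compute RHS = 13·y³ − 9, and check whether it is a (positive or negative) perfect cube.
Check small values of y:
  y = 0: RHS = -9 is not a perfect cube.
  y = 1: RHS = 4 is not a perfect cube.
  y = -1: RHS = -22 is not a perfect cube.
  y = 2: RHS = 95 is not a perfect cube.
  y = -2: RHS = -113 is not a perfect cube.
  y = 3: RHS = 342 is not a perfect cube.
  y = -3: RHS = -360 is not a perfect cube.
Continuing the search up to |y| = 45 finds no solutions either.
No (x, y) in the scanned range satisfies the equation.

No integer solutions with |y| ≤ 45.


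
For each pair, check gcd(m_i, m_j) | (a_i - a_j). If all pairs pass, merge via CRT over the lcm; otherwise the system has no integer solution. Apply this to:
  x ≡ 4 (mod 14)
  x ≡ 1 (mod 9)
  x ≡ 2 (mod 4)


Moduli 14, 9, 4 are not pairwise coprime, so CRT works modulo lcm(m_i) when all pairwise compatibility conditions hold.
Pairwise compatibility: gcd(m_i, m_j) must divide a_i - a_j for every pair.
Merge one congruence at a time:
  Start: x ≡ 4 (mod 14).
  Combine with x ≡ 1 (mod 9): gcd(14, 9) = 1; 1 - 4 = -3, which IS divisible by 1, so compatible.
    Write x = 4 + 14·t and substitute into x ≡ 1 (mod 9): 14·t ≡ 1 − 4 = -3 (mod 9).
    Reduce coefficients mod 9: 5·t ≡ 6 (mod 9).
    The inverse of 5 mod 9 is 2 (since 5·2 = 10 = 1·9 + 1), so t ≡ 2·6 = 12 ≡ 3 (mod 9).
    Then x = 4 + 14·3 = 46, valid modulo lcm(14, 9) = 126: x ≡ 46 (mod 126).
  Combine with x ≡ 2 (mod 4): gcd(126, 4) = 2; 2 - 46 = -44, which IS divisible by 2, so compatible.
    Write x = 46 + 126·t and substitute into x ≡ 2 (mod 4): 126·t ≡ 2 − 46 = -44 (mod 4).
    Divide the congruence (and modulus) by g = 2: 63·t ≡ -22 (mod 2).
    Reduce coefficients mod 2: 1·t ≡ 0 (mod 2).
    So t ≡ 0 (mod 2).
    Then x = 46 + 126·0 = 46, valid modulo lcm(126, 4) = 252: x ≡ 46 (mod 252).
Verify: 46 mod 14 = 4, 46 mod 9 = 1, 46 mod 4 = 2.

x ≡ 46 (mod 252).


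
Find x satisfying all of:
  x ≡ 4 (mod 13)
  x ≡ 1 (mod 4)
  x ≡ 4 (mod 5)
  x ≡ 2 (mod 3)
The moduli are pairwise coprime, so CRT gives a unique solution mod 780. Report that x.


Product of moduli M = 13 · 4 · 5 · 3 = 780.
Merge one congruence at a time:
  Start: x ≡ 4 (mod 13).
  Combine with x ≡ 1 (mod 4); new modulus lcm = 52.
    Write x = 4 + 13·t and substitute into x ≡ 1 (mod 4): 13·t ≡ 1 − 4 = -3 (mod 4).
    Reduce coefficients mod 4: 1·t ≡ 1 (mod 4).
    So t ≡ 1 (mod 4).
    Then x = 4 + 13·1 = 17, valid modulo lcm(13, 4) = 52: x ≡ 17 (mod 52).
  Combine with x ≡ 4 (mod 5); new modulus lcm = 260.
    Write x = 17 + 52·t and substitute into x ≡ 4 (mod 5): 52·t ≡ 4 − 17 = -13 (mod 5).
    Reduce coefficients mod 5: 2·t ≡ 2 (mod 5).
    The inverse of 2 mod 5 is 3 (since 2·3 = 6 = 1·5 + 1), so t ≡ 3·2 = 6 ≡ 1 (mod 5).
    Then x = 17 + 52·1 = 69, valid modulo lcm(52, 5) = 260: x ≡ 69 (mod 260).
  Combine with x ≡ 2 (mod 3); new modulus lcm = 780.
    Write x = 69 + 260·t and substitute into x ≡ 2 (mod 3): 260·t ≡ 2 − 69 = -67 (mod 3).
    Reduce coefficients mod 3: 2·t ≡ 2 (mod 3).
    The inverse of 2 mod 3 is 2 (since 2·2 = 4 = 1·3 + 1), so t ≡ 2·2 = 4 ≡ 1 (mod 3).
    Then x = 69 + 260·1 = 329, valid modulo lcm(260, 3) = 780: x ≡ 329 (mod 780).
Verify against each original: 329 mod 13 = 4, 329 mod 4 = 1, 329 mod 5 = 4, 329 mod 3 = 2.

x ≡ 329 (mod 780).


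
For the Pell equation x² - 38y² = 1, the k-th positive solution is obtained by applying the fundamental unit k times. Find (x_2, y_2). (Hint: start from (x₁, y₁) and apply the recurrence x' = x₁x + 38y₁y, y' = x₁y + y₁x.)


Step 1: Find the fundamental solution (x₁, y₁) of x² - 38y² = 1.
  Expand √38 as a continued fraction. a₀ = ⌊√38⌋ = 6; iterate m_{k+1} = d_k·a_k − m_k, d_{k+1} = (38 − m_{k+1}²)/d_k, a_{k+1} = ⌊(a₀ + m_{k+1})/d_{k+1}⌋ (starting m₀ = 0, d₀ = 1), with convergents p_k = a_k·p_{k-1} + p_{k-2}, q_k = a_k·q_{k-1} + q_{k-2} (p₋₁ = 1, q₋₁ = 0):
  k = 0: a₀ = 6; p₀/q₀ = 6/1; p₀² − 38·q₀² = 36 − 38 = -2.
  k = 1: m = 6, d = 2, a = ⌊(6 + 6)/2⌋ = 6; p/q = (6·6 + 1)/(6·1 + 0) = 37/6; p² − 38·q² = 1369 − 1368 = 1.
  The first convergent with p² − 38·q² = 1 gives the fundamental solution (x₁, y₁) = (37, 6).
Step 2: Apply the recurrence (x_{n+1}, y_{n+1}) = (x₁x_n + 38y₁y_n, x₁y_n + y₁x_n) repeatedly.
  From (x_1, y_1) = (37, 6): x_2 = 37·37 + 38·6·6 = 2737; y_2 = 37·6 + 6·37 = 444.
Step 3: Verify x_2² - 38·y_2² = 7491169 - 7491168 = 1 (should be 1). ✓

(x_1, y_1) = (37, 6); (x_2, y_2) = (2737, 444).


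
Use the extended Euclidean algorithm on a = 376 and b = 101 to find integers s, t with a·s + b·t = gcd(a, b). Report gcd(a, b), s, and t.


Euclidean algorithm on (376, 101) — divide until remainder is 0:
  376 = 3 · 101 + 73
  101 = 1 · 73 + 28
  73 = 2 · 28 + 17
  28 = 1 · 17 + 11
  17 = 1 · 11 + 6
  11 = 1 · 6 + 5
  6 = 1 · 5 + 1
  5 = 5 · 1 + 0
gcd(376, 101) = 1.
Track Bezout coefficients alongside the remainders: start with r₀ = 376 = a·1 + b·0 (s = 1, t = 0) and r₁ = 101 = a·0 + b·1 (s = 0, t = 1); each new remainder r_{k+1} = r_{k-1} − q_k·r_k inherits s_{k+1} = s_{k-1} − q_k·s_k, t_{k+1} = t_{k-1} − q_k·t_k, so r_k = a·s_k + b·t_k at every step:
  q = 3: r = 73, s = 1 − 3·0 = 1, t = 0 − 3·1 = -3  (check: 376·1 + 101·(-3) = 73)
  q = 1: r = 28, s = 0 − 1·1 = -1, t = 1 − 1·(-3) = 4  (check: 376·(-1) + 101·4 = 28)
  q = 2: r = 17, s = 1 − 2·(-1) = 3, t = -3 − 2·4 = -11  (check: 376·3 + 101·(-11) = 17)
  q = 1: r = 11, s = -1 − 1·3 = -4, t = 4 − 1·(-11) = 15  (check: 376·(-4) + 101·15 = 11)
  q = 1: r = 6, s = 3 − 1·(-4) = 7, t = -11 − 1·15 = -26  (check: 376·7 + 101·(-26) = 6)
  q = 1: r = 5, s = -4 − 1·7 = -11, t = 15 − 1·(-26) = 41  (check: 376·(-11) + 101·41 = 5)
  q = 1: r = 1, s = 7 − 1·(-11) = 18, t = -26 − 1·41 = -67  (check: 376·18 + 101·(-67) = 1)
The row with r = 1 (the gcd) gives the Bezout coefficients s = 18, t = -67.
Result: 376 · (18) + 101 · (-67) = 1.

gcd(376, 101) = 1; s = 18, t = -67 (check: 376·18 + 101·(-67) = 1).


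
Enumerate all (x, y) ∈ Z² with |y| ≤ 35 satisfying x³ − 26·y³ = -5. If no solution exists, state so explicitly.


The equation is x³ - 26y³ = -5. For fixed y, x³ = 26·y³ − 5, so a solution requires the RHS to be a perfect cube.
Strategy: iterate y from -35 to 35, compute RHS = 26·y³ − 5, and check whether it is a (positive or negative) perfect cube.
Check small values of y:
  y = 0: RHS = -5 is not a perfect cube.
  y = 1: RHS = 21 is not a perfect cube.
  y = -1: RHS = -31 is not a perfect cube.
  y = 2: RHS = 203 is not a perfect cube.
  y = -2: RHS = -213 is not a perfect cube.
  y = 3: RHS = 697 is not a perfect cube.
  y = -3: RHS = -707 is not a perfect cube.
Continuing the search up to |y| = 35 finds no solutions either.
No (x, y) in the scanned range satisfies the equation.

No integer solutions with |y| ≤ 35.


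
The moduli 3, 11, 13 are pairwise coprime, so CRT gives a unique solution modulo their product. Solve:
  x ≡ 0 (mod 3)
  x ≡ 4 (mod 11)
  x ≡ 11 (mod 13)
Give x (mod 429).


Moduli 3, 11, 13 are pairwise coprime; by CRT there is a unique solution modulo M = 3 · 11 · 13 = 429.
Solve pairwise, accumulating the modulus:
  Start with x ≡ 0 (mod 3).
  Combine with x ≡ 4 (mod 11): since gcd(3, 11) = 1, we get a unique residue mod 33.
    Write x = 0 + 3·t and substitute into x ≡ 4 (mod 11): 3·t ≡ 4 − 0 = 4 (mod 11).
    The inverse of 3 mod 11 is 4 (since 3·4 = 12 = 1·11 + 1), so t ≡ 4·4 = 16 ≡ 5 (mod 11).
    Then x = 0 + 3·5 = 15, valid modulo lcm(3, 11) = 33: x ≡ 15 (mod 33).
  Combine with x ≡ 11 (mod 13): since gcd(33, 13) = 1, we get a unique residue mod 429.
    Write x = 15 + 33·t and substitute into x ≡ 11 (mod 13): 33·t ≡ 11 − 15 = -4 (mod 13).
    Reduce coefficients mod 13: 7·t ≡ 9 (mod 13).
    The inverse of 7 mod 13 is 2 (since 7·2 = 14 = 1·13 + 1), so t ≡ 2·9 = 18 ≡ 5 (mod 13).
    Then x = 15 + 33·5 = 180, valid modulo lcm(33, 13) = 429: x ≡ 180 (mod 429).
Verify: 180 mod 3 = 0 ✓, 180 mod 11 = 4 ✓, 180 mod 13 = 11 ✓.

x ≡ 180 (mod 429).


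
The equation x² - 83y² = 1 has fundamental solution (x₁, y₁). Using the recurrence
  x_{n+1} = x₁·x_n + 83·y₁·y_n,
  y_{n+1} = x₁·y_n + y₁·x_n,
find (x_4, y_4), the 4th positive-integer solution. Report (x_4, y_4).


Step 1: Find the fundamental solution (x₁, y₁) of x² - 83y² = 1.
  Expand √83 as a continued fraction. a₀ = ⌊√83⌋ = 9; iterate m_{k+1} = d_k·a_k − m_k, d_{k+1} = (83 − m_{k+1}²)/d_k, a_{k+1} = ⌊(a₀ + m_{k+1})/d_{k+1}⌋ (starting m₀ = 0, d₀ = 1), with convergents p_k = a_k·p_{k-1} + p_{k-2}, q_k = a_k·q_{k-1} + q_{k-2} (p₋₁ = 1, q₋₁ = 0):
  k = 0: a₀ = 9; p₀/q₀ = 9/1; p₀² − 83·q₀² = 81 − 83 = -2.
  k = 1: m = 9, d = 2, a = ⌊(9 + 9)/2⌋ = 9; p/q = (9·9 + 1)/(9·1 + 0) = 82/9; p² − 83·q² = 6724 − 6723 = 1.
  The first convergent with p² − 83·q² = 1 gives the fundamental solution (x₁, y₁) = (82, 9).
Step 2: Apply the recurrence (x_{n+1}, y_{n+1}) = (x₁x_n + 83y₁y_n, x₁y_n + y₁x_n) repeatedly.
  From (x_1, y_1) = (82, 9): x_2 = 82·82 + 83·9·9 = 13447; y_2 = 82·9 + 9·82 = 1476.
  From (x_2, y_2) = (13447, 1476): x_3 = 82·13447 + 83·9·1476 = 2205226; y_3 = 82·1476 + 9·13447 = 242055.
  From (x_3, y_3) = (2205226, 242055): x_4 = 82·2205226 + 83·9·242055 = 361643617; y_4 = 82·242055 + 9·2205226 = 39695544.
Step 3: Verify x_4² - 83·y_4² = 130786105716842689 - 130786105716842688 = 1 (should be 1). ✓

(x_1, y_1) = (82, 9); (x_4, y_4) = (361643617, 39695544).


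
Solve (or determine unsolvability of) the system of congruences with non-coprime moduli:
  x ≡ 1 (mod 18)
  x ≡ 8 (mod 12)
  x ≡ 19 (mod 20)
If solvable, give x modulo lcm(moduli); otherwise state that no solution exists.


Moduli 18, 12, 20 are not pairwise coprime, so CRT works modulo lcm(m_i) when all pairwise compatibility conditions hold.
Pairwise compatibility: gcd(m_i, m_j) must divide a_i - a_j for every pair.
Merge one congruence at a time:
  Start: x ≡ 1 (mod 18).
  Combine with x ≡ 8 (mod 12): gcd(18, 12) = 6, and 8 - 1 = 7 is NOT divisible by 6.
    ⇒ system is inconsistent (no integer solution).

No solution (the system is inconsistent).


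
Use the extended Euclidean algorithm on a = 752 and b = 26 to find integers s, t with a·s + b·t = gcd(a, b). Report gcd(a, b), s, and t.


Euclidean algorithm on (752, 26) — divide until remainder is 0:
  752 = 28 · 26 + 24
  26 = 1 · 24 + 2
  24 = 12 · 2 + 0
gcd(752, 26) = 2.
Track Bezout coefficients alongside the remainders: start with r₀ = 752 = a·1 + b·0 (s = 1, t = 0) and r₁ = 26 = a·0 + b·1 (s = 0, t = 1); each new remainder r_{k+1} = r_{k-1} − q_k·r_k inherits s_{k+1} = s_{k-1} − q_k·s_k, t_{k+1} = t_{k-1} − q_k·t_k, so r_k = a·s_k + b·t_k at every step:
  q = 28: r = 24, s = 1 − 28·0 = 1, t = 0 − 28·1 = -28  (check: 752·1 + 26·(-28) = 24)
  q = 1: r = 2, s = 0 − 1·1 = -1, t = 1 − 1·(-28) = 29  (check: 752·(-1) + 26·29 = 2)
The row with r = 2 (the gcd) gives the Bezout coefficients s = -1, t = 29.
Result: 752 · (-1) + 26 · (29) = 2.

gcd(752, 26) = 2; s = -1, t = 29 (check: 752·(-1) + 26·29 = 2).


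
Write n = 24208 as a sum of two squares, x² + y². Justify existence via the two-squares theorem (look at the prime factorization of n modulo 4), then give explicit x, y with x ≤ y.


Step 1: Factor n = 24208 = 2^4 · 17 · 89.
Step 2: Check the mod-4 condition on each prime factor: 2 = 2 (special); 17 ≡ 1 (mod 4), exponent 1; 89 ≡ 1 (mod 4), exponent 1.
All primes ≡ 3 (mod 4) appear to even exponent (or don't appear), so by the two-squares theorem n IS expressible as a sum of two squares.
Step 3: Build a representation. Group n = k² · m with k = 4 and m = 17 · 89 = 1513 (a product of primes ≡ 1 (mod 4)); a representation of m scales to one of n via (k·x)² + (k·y)² = k²(x² + y²). Each prime p ≡ 1 (mod 4) is itself a sum of two squares; find a² by testing p − a² for a perfect square:
  17: 17 − 1² = 16 = 4² ⇒ 17 = 1² + 4².
  89: 89 − 1² = 88, 89 − 2² = 85, 89 − 3² = 80, 89 − 4² = 73, 89 − 5² = 64 = 8² ⇒ 89 = 5² + 8².
  Combine using the Brahmagupta–Fibonacci identity (a² + b²)(c² + d²) = (ac − bd)² + (ad + bc)² = (ac + bd)² + (ad − bc)²:
  17 · 89 = 1513: from (1² + 4²)(5² + 8²), take (1·5 − 4·8, 1·8 + 4·5) = (5 − 32, 8 + 20) = (-27, 28); dropping signs (only squares matter) gives (27, 28); check 27² + 28² = 729 + 784 = 1513 ✓.
  Scale by k = 4: (4·27, 4·28) = (108, 112).
Step 4: Order so x ≤ y and verify: 108² + 112² = 11664 + 12544 = 24208 = n. ✓

n = 24208 = 108² + 112² (one valid representation with x ≤ y).


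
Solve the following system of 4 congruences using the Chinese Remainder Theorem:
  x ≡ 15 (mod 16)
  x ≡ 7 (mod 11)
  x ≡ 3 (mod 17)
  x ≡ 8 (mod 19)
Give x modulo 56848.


Product of moduli M = 16 · 11 · 17 · 19 = 56848.
Merge one congruence at a time:
  Start: x ≡ 15 (mod 16).
  Combine with x ≡ 7 (mod 11); new modulus lcm = 176.
    Write x = 15 + 16·t and substitute into x ≡ 7 (mod 11): 16·t ≡ 7 − 15 = -8 (mod 11).
    Reduce coefficients mod 11: 5·t ≡ 3 (mod 11).
    The inverse of 5 mod 11 is 9 (since 5·9 = 45 = 4·11 + 1), so t ≡ 9·3 = 27 ≡ 5 (mod 11).
    Then x = 15 + 16·5 = 95, valid modulo lcm(16, 11) = 176: x ≡ 95 (mod 176).
  Combine with x ≡ 3 (mod 17); new modulus lcm = 2992.
    Write x = 95 + 176·t and substitute into x ≡ 3 (mod 17): 176·t ≡ 3 − 95 = -92 (mod 17).
    Reduce coefficients mod 17: 6·t ≡ 10 (mod 17).
    The inverse of 6 mod 17 is 3 (since 6·3 = 18 = 1·17 + 1), so t ≡ 3·10 = 30 ≡ 13 (mod 17).
    Then x = 95 + 176·13 = 2383, valid modulo lcm(176, 17) = 2992: x ≡ 2383 (mod 2992).
  Combine with x ≡ 8 (mod 19); new modulus lcm = 56848.
    Write x = 2383 + 2992·t and substitute into x ≡ 8 (mod 19): 2992·t ≡ 8 − 2383 = -2375 (mod 19).
    Reduce coefficients mod 19: 9·t ≡ 0 (mod 19).
    The inverse of 9 mod 19 is 17 (since 9·17 = 153 = 8·19 + 1), so t ≡ 17·0 = 0 ≡ 0 (mod 19).
    Then x = 2383 + 2992·0 = 2383, valid modulo lcm(2992, 19) = 56848: x ≡ 2383 (mod 56848).
Verify against each original: 2383 mod 16 = 15, 2383 mod 11 = 7, 2383 mod 17 = 3, 2383 mod 19 = 8.

x ≡ 2383 (mod 56848).


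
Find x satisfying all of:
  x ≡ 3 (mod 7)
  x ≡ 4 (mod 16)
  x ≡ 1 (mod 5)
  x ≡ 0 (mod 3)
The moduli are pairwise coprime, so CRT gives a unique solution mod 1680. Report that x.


Product of moduli M = 7 · 16 · 5 · 3 = 1680.
Merge one congruence at a time:
  Start: x ≡ 3 (mod 7).
  Combine with x ≡ 4 (mod 16); new modulus lcm = 112.
    Write x = 3 + 7·t and substitute into x ≡ 4 (mod 16): 7·t ≡ 4 − 3 = 1 (mod 16).
    The inverse of 7 mod 16 is 7 (since 7·7 = 49 = 3·16 + 1), so t ≡ 7·1 = 7 ≡ 7 (mod 16).
    Then x = 3 + 7·7 = 52, valid modulo lcm(7, 16) = 112: x ≡ 52 (mod 112).
  Combine with x ≡ 1 (mod 5); new modulus lcm = 560.
    Write x = 52 + 112·t and substitute into x ≡ 1 (mod 5): 112·t ≡ 1 − 52 = -51 (mod 5).
    Reduce coefficients mod 5: 2·t ≡ 4 (mod 5).
    The inverse of 2 mod 5 is 3 (since 2·3 = 6 = 1·5 + 1), so t ≡ 3·4 = 12 ≡ 2 (mod 5).
    Then x = 52 + 112·2 = 276, valid modulo lcm(112, 5) = 560: x ≡ 276 (mod 560).
  Combine with x ≡ 0 (mod 3); new modulus lcm = 1680.
    Write x = 276 + 560·t and substitute into x ≡ 0 (mod 3): 560·t ≡ 0 − 276 = -276 (mod 3).
    Reduce coefficients mod 3: 2·t ≡ 0 (mod 3).
    The inverse of 2 mod 3 is 2 (since 2·2 = 4 = 1·3 + 1), so t ≡ 2·0 = 0 ≡ 0 (mod 3).
    Then x = 276 + 560·0 = 276, valid modulo lcm(560, 3) = 1680: x ≡ 276 (mod 1680).
Verify against each original: 276 mod 7 = 3, 276 mod 16 = 4, 276 mod 5 = 1, 276 mod 3 = 0.

x ≡ 276 (mod 1680).


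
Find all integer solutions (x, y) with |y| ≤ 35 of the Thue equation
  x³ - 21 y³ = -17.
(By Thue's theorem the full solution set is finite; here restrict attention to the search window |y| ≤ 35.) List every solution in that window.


The equation is x³ - 21y³ = -17. For fixed y, x³ = 21·y³ − 17, so a solution requires the RHS to be a perfect cube.
Strategy: iterate y from -35 to 35, compute RHS = 21·y³ − 17, and check whether it is a (positive or negative) perfect cube.
Check small values of y:
  y = 0: RHS = -17 is not a perfect cube.
  y = 1: RHS = 4 is not a perfect cube.
  y = -1: RHS = -38 is not a perfect cube.
  y = 2: RHS = 151 is not a perfect cube.
  y = -2: RHS = -185 is not a perfect cube.
  y = 3: RHS = 550 is not a perfect cube.
  y = -3: RHS = -584 is not a perfect cube.
Continuing the search up to |y| = 35 finds no solutions either.
No (x, y) in the scanned range satisfies the equation.

No integer solutions with |y| ≤ 35.
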